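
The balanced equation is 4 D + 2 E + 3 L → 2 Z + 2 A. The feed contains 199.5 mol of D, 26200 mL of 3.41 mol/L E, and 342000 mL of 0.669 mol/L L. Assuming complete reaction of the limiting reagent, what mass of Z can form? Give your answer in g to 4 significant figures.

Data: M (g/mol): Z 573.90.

n(D) = 199.5 mol
n(E) = 3.41 × 26200/1000 = 89.34 mol
n(L) = 0.669 × 342000/1000 = 228.8 mol
n/ν for D = 199.5/4 = 49.88
n/ν for E = 89.34/2 = 44.67
n/ν for L = 228.8/3 = 76.27
Smallest n/ν is E → limiting reagent.
n(Z) = (2/2) × 89.34 = 89.34 mol
mass = 89.34 × 573.90 = 51270 g

51270 g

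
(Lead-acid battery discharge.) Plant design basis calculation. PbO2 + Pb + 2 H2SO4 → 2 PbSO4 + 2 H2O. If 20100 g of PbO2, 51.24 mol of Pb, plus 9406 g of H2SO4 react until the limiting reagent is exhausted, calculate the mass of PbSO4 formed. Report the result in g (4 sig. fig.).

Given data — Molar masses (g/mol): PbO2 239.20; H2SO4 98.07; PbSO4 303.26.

29090 g

n(PbO2) = 20100 / 239.20 = 84.03 mol
n(Pb) = 51.24 mol
n(H2SO4) = 9406 / 98.07 = 95.91 mol
n/ν for PbO2 = 84.03/1 = 84.03
n/ν for Pb = 51.24/1 = 51.24
n/ν for H2SO4 = 95.91/2 = 47.96
Smallest n/ν is H2SO4 → limiting reagent.
n(PbSO4) = (2/2) × 95.91 = 95.91 mol
mass = 95.91 × 303.26 = 29090 g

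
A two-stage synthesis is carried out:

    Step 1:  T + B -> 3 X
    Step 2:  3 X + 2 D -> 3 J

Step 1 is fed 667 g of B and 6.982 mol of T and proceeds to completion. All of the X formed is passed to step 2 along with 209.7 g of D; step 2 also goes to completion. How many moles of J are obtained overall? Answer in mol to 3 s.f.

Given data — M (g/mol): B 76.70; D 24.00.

Step 1:
n(B) = 667.0 / 76.70 = 8.696 mol
n(T) = 6.982 mol
n/ν for B = 8.696/1 = 8.696
n/ν for T = 6.982/1 = 6.982
Smallest n/ν is T → limiting reagent.
n(X) produced = (3/1) × 6.982 = 20.95 mol
Step 2:
n(X) available = 20.95 mol
n(D) = 209.7 / 24.00 = 8.738 mol
n/ν for X = 20.95/3 = 6.983
n/ν for D = 8.738/2 = 4.369
Smallest n/ν is D → limiting reagent.
n(J) = (3/2) × 8.738 = 13.11 mol

13.1 mol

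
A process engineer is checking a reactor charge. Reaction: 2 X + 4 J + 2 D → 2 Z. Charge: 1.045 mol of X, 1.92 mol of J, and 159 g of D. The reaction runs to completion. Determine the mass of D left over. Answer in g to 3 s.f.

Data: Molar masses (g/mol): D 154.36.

n(X) = 1.045 mol
n(J) = 1.920 mol
n(D) = 159.0 / 154.36 = 1.030 mol
n/ν for X = 1.045/2 = 0.5225
n/ν for J = 1.920/4 = 0.4800
n/ν for D = 1.030/2 = 0.5150
Smallest n/ν is J → limiting reagent.
D consumed = (2/4) × 1.920 = 0.9600 mol
D remaining = 1.030 − 0.9600 = 0.07000 mol
mass = 0.07000 × 154.36 = 10.81 g

10.8 g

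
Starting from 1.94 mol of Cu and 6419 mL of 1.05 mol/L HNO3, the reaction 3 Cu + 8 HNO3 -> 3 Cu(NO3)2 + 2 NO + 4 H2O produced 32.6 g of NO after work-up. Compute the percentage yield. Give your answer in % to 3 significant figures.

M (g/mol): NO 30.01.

84.0 %

n(Cu) = 1.940 mol
n(HNO3) = 1.05 × 6419/1000 = 6.740 mol
n/ν → Cu: 0.6467, HNO3: 0.8425; Cu is limiting.
theoretical n(NO) = (2/3) × 1.940 = 1.293 mol → 38.80 g
% yield = 32.6 / 38.80 × 100 = 84.02 %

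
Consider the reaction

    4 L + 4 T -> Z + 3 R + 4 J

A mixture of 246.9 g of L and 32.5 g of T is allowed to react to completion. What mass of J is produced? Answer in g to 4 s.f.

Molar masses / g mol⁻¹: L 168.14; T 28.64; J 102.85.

n(L) = 246.9 / 168.14 = 1.468 mol
n(T) = 32.50 / 28.64 = 1.135 mol
n/ν for L = 1.468/4 = 0.3670
n/ν for T = 1.135/4 = 0.2838
Smallest n/ν is T → limiting reagent.
n(J) = (4/4) × 1.135 = 1.135 mol
mass = 1.135 × 102.85 = 116.7 g

116.7 g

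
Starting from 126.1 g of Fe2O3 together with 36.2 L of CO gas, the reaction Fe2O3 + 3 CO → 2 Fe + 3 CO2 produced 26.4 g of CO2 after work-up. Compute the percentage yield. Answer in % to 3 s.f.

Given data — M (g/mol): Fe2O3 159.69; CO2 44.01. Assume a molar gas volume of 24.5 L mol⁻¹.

n(Fe2O3) = 126.1 / 159.69 = 0.7897 mol
n(CO) = 36.20 / 24.5 = 1.478 mol
n/ν for Fe2O3 = 0.7897/1 = 0.7897
n/ν for CO = 1.478/3 = 0.4927
Smallest n/ν is CO → limiting reagent.
theoretical n(CO2) = (3/3) × 1.478 = 1.478 mol → 65.05 g
% yield = 26.4 / 65.05 × 100 = 40.58 %

40.6 %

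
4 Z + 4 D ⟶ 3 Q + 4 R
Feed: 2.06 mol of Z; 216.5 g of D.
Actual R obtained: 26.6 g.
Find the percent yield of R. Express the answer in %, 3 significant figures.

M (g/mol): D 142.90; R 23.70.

74.1 %

n(Z) = 2.060 mol
n(D) = 216.5 / 142.90 = 1.515 mol
n/ν for Z = 2.060/4 = 0.5150
n/ν for D = 1.515/4 = 0.3788
Smallest n/ν is D → limiting reagent.
theoretical n(R) = (4/4) × 1.515 = 1.515 mol → 35.91 g
% yield = 26.6 / 35.91 × 100 = 74.07 %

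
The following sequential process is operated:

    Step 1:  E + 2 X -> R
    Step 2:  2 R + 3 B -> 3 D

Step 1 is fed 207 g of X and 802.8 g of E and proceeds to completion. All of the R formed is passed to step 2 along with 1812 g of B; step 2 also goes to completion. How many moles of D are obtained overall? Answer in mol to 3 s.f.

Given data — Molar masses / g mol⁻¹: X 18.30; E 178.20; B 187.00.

Step 1:
n(X) = 207.0 / 18.30 = 11.31 mol
n(E) = 802.8 / 178.20 = 4.505 mol
n/ν for X = 11.31/2 = 5.655
n/ν for E = 4.505/1 = 4.505
Smallest n/ν is E → limiting reagent.
n(R) produced = (1/1) × 4.505 = 4.505 mol
Step 2:
n(R) available = 4.505 mol
n(B) = 1812 / 187.00 = 9.690 mol
n/ν for R = 4.505/2 = 2.253
n/ν for B = 9.690/3 = 3.230
Smallest n/ν is R → limiting reagent.
n(D) = (3/2) × 4.505 = 6.758 mol

6.76 mol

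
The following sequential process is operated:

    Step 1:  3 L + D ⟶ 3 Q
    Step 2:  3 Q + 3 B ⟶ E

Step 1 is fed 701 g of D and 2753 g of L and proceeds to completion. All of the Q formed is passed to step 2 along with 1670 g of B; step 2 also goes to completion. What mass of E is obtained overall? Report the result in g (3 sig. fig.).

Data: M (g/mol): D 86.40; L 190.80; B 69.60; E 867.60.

Step 1:
n(D) = 701.0 / 86.40 = 8.113 mol
n(L) = 2753 / 190.80 = 14.43 mol
n/ν for D = 8.113/1 = 8.113
n/ν for L = 14.43/3 = 4.810
Smallest n/ν is L → limiting reagent.
n(Q) produced = (3/3) × 14.43 = 14.43 mol
Step 2:
n(Q) available = 14.43 mol
n(B) = 1670 / 69.60 = 23.99 mol
n/ν for Q = 14.43/3 = 4.810
n/ν for B = 23.99/3 = 7.997
Smallest n/ν is Q → limiting reagent.
n(E) = (1/3) × 14.43 = 4.810 mol
mass = 4.810 × 867.60 = 4173 g

4170 g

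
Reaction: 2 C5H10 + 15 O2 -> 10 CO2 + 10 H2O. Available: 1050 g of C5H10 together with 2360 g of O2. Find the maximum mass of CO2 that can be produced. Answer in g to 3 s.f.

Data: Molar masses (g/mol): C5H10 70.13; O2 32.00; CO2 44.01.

n(C5H10) = 1050 / 70.13 = 14.97 mol
n(O2) = 2360 / 32.00 = 73.75 mol
n/ν for C5H10 = 14.97/2 = 7.485
n/ν for O2 = 73.75/15 = 4.917
Smallest n/ν is O2 → limiting reagent.
n(CO2) = (10/15) × 73.75 = 49.17 mol
mass = 49.17 × 44.01 = 2164 g

2160 g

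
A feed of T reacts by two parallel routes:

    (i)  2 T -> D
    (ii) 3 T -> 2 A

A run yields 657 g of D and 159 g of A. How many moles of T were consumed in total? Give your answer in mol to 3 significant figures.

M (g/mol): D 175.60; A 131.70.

n(D) = 657 / 175.60 = 3.741 mol
n(A) = 159 / 131.70 = 1.207 mol
n(T) via (i) = (2/1)×3.741 = 7.482 mol
n(T) via (ii) = (3/2)×1.207 = 1.811 mol
total n(T) = 7.482 + 1.811 = 9.293 mol

9.29 mol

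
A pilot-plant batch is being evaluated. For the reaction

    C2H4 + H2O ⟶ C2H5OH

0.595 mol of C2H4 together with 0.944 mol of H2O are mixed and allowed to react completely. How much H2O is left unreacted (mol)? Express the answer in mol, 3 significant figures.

0.349 mol

n(C2H4) = 0.5950 mol
n(H2O) = 0.9440 mol
n/ν for C2H4 = 0.5950/1 = 0.5950
n/ν for H2O = 0.9440/1 = 0.9440
Smallest n/ν is C2H4 → limiting reagent.
H2O consumed = (1/1) × 0.5950 = 0.5950 mol
H2O remaining = 0.9440 − 0.5950 = 0.3490 mol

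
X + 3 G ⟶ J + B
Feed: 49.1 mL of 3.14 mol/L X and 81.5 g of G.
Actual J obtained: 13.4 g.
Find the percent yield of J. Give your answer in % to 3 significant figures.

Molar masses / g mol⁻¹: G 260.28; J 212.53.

60.4 %

n(X) = 3.14 × 49.10/1000 = 0.1542 mol
n(G) = 81.50 / 260.28 = 0.3131 mol
n/ν for X = 0.1542/1 = 0.1542
n/ν for G = 0.3131/3 = 0.1044
Smallest n/ν is G → limiting reagent.
theoretical n(J) = (1/3) × 0.3131 = 0.1044 mol → 22.19 g
% yield = 13.4 / 22.19 × 100 = 60.39 %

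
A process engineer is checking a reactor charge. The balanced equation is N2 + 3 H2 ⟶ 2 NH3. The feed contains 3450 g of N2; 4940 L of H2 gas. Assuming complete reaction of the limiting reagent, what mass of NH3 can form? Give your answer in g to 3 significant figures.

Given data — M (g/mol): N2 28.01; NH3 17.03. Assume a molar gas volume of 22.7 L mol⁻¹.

2470 g

n(N2) = 3450 / 28.01 = 123.2 mol
n(H2) = 4940 / 22.7 = 217.6 mol
n/ν → N2: 123.2, H2: 72.53; H2 is limiting.
n(NH3) = (2/3) × 217.6 = 145.1 mol
mass = 145.1 × 17.03 = 2471 g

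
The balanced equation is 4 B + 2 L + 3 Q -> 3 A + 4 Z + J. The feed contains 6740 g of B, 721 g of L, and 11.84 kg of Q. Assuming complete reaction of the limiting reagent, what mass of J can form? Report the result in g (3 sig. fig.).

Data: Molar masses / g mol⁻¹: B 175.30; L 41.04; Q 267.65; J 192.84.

n(B) = 6740 / 175.30 = 38.45 mol
n(L) = 721.0 / 41.04 = 17.57 mol
n(Q) = 11.84×1000 / 267.65 = 44.24 mol
n/ν for B = 38.45/4 = 9.613
n/ν for L = 17.57/2 = 8.785
n/ν for Q = 44.24/3 = 14.75
Smallest n/ν is L → limiting reagent.
n(J) = (1/2) × 17.57 = 8.785 mol
mass = 8.785 × 192.84 = 1694 g

1690 g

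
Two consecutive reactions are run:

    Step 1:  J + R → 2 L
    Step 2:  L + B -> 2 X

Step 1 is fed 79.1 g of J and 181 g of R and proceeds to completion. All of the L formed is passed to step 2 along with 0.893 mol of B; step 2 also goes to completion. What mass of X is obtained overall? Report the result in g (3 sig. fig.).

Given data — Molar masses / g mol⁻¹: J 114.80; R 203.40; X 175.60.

314 g

Step 1:
n(J) = 79.10 / 114.80 = 0.6890 mol
n(R) = 181.0 / 203.40 = 0.8899 mol
n/ν → J: 0.6890, R: 0.8899; J is limiting.
n(L) produced = (2/1) × 0.6890 = 1.378 mol
Step 2:
n(L) available = 1.378 mol
n(B) = 0.8930 mol
n/ν → L: 1.378, B: 0.8930; B is limiting.
n(X) = (2/1) × 0.8930 = 1.786 mol
mass = 1.786 × 175.60 = 313.6 g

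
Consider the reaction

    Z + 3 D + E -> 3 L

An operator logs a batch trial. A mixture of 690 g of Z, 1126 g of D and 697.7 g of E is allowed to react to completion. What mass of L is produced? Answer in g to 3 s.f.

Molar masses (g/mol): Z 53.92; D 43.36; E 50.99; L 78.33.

2030 g

n(Z) = 690.0 / 53.92 = 12.80 mol
n(D) = 1126 / 43.36 = 25.97 mol
n(E) = 697.7 / 50.99 = 13.68 mol
n/ν for Z = 12.80/1 = 12.80
n/ν for D = 25.97/3 = 8.657
n/ν for E = 13.68/1 = 13.68
Smallest n/ν is D → limiting reagent.
n(L) = (3/3) × 25.97 = 25.97 mol
mass = 25.97 × 78.33 = 2034 g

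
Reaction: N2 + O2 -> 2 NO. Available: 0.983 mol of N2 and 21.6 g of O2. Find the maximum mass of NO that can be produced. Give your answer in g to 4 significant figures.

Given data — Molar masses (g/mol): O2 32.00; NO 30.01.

40.51 g

n(N2) = 0.9830 mol
n(O2) = 21.60 / 32.00 = 0.6750 mol
n/ν for N2 = 0.9830/1 = 0.9830
n/ν for O2 = 0.6750/1 = 0.6750
Smallest n/ν is O2 → limiting reagent.
n(NO) = (2/1) × 0.6750 = 1.350 mol
mass = 1.350 × 30.01 = 40.51 g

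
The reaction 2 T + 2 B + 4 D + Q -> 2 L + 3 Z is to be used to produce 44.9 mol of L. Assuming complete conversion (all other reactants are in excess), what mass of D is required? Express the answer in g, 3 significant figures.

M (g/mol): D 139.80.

n(L) = 44.90 mol
n(D) = (4/2) × 44.90 = 89.80 mol
mass = 89.80 × 139.80 = 12550 g

12600 g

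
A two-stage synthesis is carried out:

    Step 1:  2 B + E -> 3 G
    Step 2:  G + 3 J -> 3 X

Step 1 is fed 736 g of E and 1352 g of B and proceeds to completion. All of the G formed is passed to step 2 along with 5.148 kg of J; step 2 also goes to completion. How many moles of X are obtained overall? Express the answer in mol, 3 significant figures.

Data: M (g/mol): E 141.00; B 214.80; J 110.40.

28.3 mol

Step 1:
n(E) = 736.0 / 141.00 = 5.220 mol
n(B) = 1352 / 214.80 = 6.294 mol
n/ν for E = 5.220/1 = 5.220
n/ν for B = 6.294/2 = 3.147
Smallest n/ν is B → limiting reagent.
n(G) produced = (3/2) × 6.294 = 9.441 mol
Step 2:
n(G) available = 9.441 mol
n(J) = 5.148×1000 / 110.40 = 46.63 mol
n/ν for G = 9.441/1 = 9.441
n/ν for J = 46.63/3 = 15.54
Smallest n/ν is G → limiting reagent.
n(X) = (3/1) × 9.441 = 28.32 mol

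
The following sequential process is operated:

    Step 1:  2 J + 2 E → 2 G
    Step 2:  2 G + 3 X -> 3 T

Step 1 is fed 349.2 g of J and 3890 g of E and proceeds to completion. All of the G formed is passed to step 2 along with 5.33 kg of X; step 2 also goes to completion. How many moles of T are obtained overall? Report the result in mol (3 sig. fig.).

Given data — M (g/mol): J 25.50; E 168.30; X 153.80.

Step 1:
n(J) = 349.2 / 25.50 = 13.69 mol
n(E) = 3890 / 168.30 = 23.11 mol
n/ν for J = 13.69/2 = 6.845
n/ν for E = 23.11/2 = 11.56
Smallest n/ν is J → limiting reagent.
n(G) produced = (2/2) × 13.69 = 13.69 mol
Step 2:
n(G) available = 13.69 mol
n(X) = 5.330×1000 / 153.80 = 34.66 mol
n/ν for G = 13.69/2 = 6.845
n/ν for X = 34.66/3 = 11.55
Smallest n/ν is G → limiting reagent.
n(T) = (3/2) × 13.69 = 20.54 mol

20.5 mol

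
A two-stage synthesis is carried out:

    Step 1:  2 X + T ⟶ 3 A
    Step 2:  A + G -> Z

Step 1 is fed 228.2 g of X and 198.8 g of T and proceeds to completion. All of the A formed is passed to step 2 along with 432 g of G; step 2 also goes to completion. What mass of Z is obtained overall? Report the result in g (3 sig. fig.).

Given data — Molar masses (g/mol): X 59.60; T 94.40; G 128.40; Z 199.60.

Step 1:
n(X) = 228.2 / 59.60 = 3.829 mol
n(T) = 198.8 / 94.40 = 2.106 mol
n/ν for X = 3.829/2 = 1.915
n/ν for T = 2.106/1 = 2.106
Smallest n/ν is X → limiting reagent.
n(A) produced = (3/2) × 3.829 = 5.744 mol
Step 2:
n(A) available = 5.744 mol
n(G) = 432.0 / 128.40 = 3.364 mol
n/ν for A = 5.744/1 = 5.744
n/ν for G = 3.364/1 = 3.364
Smallest n/ν is G → limiting reagent.
n(Z) = (1/1) × 3.364 = 3.364 mol
mass = 3.364 × 199.60 = 671.5 g

672 g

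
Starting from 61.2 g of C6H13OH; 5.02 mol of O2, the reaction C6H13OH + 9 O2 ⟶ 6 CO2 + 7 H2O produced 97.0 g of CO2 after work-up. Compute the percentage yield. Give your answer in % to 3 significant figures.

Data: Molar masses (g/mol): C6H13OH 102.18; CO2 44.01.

65.9 %

n(C6H13OH) = 61.20 / 102.18 = 0.5989 mol
n(O2) = 5.020 mol
n/ν for C6H13OH = 0.5989/1 = 0.5989
n/ν for O2 = 5.020/9 = 0.5578
Smallest n/ν is O2 → limiting reagent.
theoretical n(CO2) = (6/9) × 5.020 = 3.347 mol → 147.3 g
% yield = 97.0 / 147.3 × 100 = 65.85 %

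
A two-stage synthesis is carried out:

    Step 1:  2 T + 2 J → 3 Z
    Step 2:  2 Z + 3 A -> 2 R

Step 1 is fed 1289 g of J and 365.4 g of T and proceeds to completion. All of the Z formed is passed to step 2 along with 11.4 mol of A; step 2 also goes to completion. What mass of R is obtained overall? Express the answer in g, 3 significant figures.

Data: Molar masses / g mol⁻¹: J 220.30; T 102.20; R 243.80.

Step 1:
n(J) = 1289 / 220.30 = 5.851 mol
n(T) = 365.4 / 102.20 = 3.575 mol
n/ν → J: 2.926, T: 1.788; T is limiting.
n(Z) produced = (3/2) × 3.575 = 5.363 mol
Step 2:
n(Z) available = 5.363 mol
n(A) = 11.40 mol
n/ν → Z: 2.682, A: 3.800; Z is limiting.
n(R) = (2/2) × 5.363 = 5.363 mol
mass = 5.363 × 243.80 = 1307 g

1310 g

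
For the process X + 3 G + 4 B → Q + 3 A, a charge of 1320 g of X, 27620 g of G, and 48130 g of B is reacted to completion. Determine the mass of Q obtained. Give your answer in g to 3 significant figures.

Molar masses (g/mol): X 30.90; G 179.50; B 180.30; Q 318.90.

13600 g

n(X) = 1320 / 30.90 = 42.72 mol
n(G) = 27620 / 179.50 = 153.9 mol
n(B) = 48130 / 180.30 = 266.9 mol
n/ν for X = 42.72/1 = 42.72
n/ν for G = 153.9/3 = 51.30
n/ν for B = 266.9/4 = 66.73
Smallest n/ν is X → limiting reagent.
n(Q) = (1/1) × 42.72 = 42.72 mol
mass = 42.72 × 318.90 = 13620 g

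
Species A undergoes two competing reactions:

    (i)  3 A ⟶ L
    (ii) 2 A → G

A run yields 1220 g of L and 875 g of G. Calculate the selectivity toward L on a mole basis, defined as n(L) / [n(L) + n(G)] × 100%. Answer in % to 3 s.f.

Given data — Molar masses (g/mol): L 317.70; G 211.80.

n(L) = 1220 / 317.70 = 3.840 mol
n(G) = 875 / 211.80 = 4.131 mol
selectivity = 3.840/(3.840+4.131) × 100 = 48.17 %

48.2 %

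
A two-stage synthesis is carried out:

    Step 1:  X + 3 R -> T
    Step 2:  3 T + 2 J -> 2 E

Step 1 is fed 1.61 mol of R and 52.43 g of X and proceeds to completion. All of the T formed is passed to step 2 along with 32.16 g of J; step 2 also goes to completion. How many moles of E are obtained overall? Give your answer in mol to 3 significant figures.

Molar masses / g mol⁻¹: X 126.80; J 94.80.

Step 1:
n(R) = 1.610 mol
n(X) = 52.43 / 126.80 = 0.4135 mol
n/ν → R: 0.5367, X: 0.4135; X is limiting.
n(T) produced = (1/1) × 0.4135 = 0.4135 mol
Step 2:
n(T) available = 0.4135 mol
n(J) = 32.16 / 94.80 = 0.3392 mol
n/ν → T: 0.1378, J: 0.1696; T is limiting.
n(E) = (2/3) × 0.4135 = 0.2757 mol

0.276 mol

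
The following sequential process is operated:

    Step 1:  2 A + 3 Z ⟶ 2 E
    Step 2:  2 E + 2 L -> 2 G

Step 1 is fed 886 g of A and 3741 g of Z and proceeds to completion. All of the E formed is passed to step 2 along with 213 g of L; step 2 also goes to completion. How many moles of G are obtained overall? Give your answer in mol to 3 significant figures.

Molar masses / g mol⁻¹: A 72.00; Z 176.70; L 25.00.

Step 1:
n(A) = 886.0 / 72.00 = 12.31 mol
n(Z) = 3741 / 176.70 = 21.17 mol
n/ν for A = 12.31/2 = 6.155
n/ν for Z = 21.17/3 = 7.057
Smallest n/ν is A → limiting reagent.
n(E) produced = (2/2) × 12.31 = 12.31 mol
Step 2:
n(E) available = 12.31 mol
n(L) = 213.0 / 25.00 = 8.520 mol
n/ν for E = 12.31/2 = 6.155
n/ν for L = 8.520/2 = 4.260
Smallest n/ν is L → limiting reagent.
n(G) = (2/2) × 8.520 = 8.520 mol

8.52 mol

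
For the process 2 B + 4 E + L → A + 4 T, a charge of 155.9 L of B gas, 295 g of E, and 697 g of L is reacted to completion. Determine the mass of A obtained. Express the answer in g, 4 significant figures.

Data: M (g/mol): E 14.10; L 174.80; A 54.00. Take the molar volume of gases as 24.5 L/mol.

171.8 g

n(B) = 155.9 / 24.5 = 6.363 mol
n(E) = 295.0 / 14.10 = 20.92 mol
n(L) = 697.0 / 174.80 = 3.987 mol
n/ν for B = 6.363/2 = 3.182
n/ν for E = 20.92/4 = 5.230
n/ν for L = 3.987/1 = 3.987
Smallest n/ν is B → limiting reagent.
n(A) = (1/2) × 6.363 = 3.182 mol
mass = 3.182 × 54.00 = 171.8 g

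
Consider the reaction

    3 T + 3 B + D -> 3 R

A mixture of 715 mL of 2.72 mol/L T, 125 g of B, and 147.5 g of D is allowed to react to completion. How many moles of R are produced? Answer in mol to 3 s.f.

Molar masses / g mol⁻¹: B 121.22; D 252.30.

n(T) = 2.72 × 715.0/1000 = 1.945 mol
n(B) = 125.0 / 121.22 = 1.031 mol
n(D) = 147.5 / 252.30 = 0.5846 mol
n/ν for T = 1.945/3 = 0.6483
n/ν for B = 1.031/3 = 0.3437
n/ν for D = 0.5846/1 = 0.5846
Smallest n/ν is B → limiting reagent.
n(R) = (3/3) × 1.031 = 1.031 mol

1.03 mol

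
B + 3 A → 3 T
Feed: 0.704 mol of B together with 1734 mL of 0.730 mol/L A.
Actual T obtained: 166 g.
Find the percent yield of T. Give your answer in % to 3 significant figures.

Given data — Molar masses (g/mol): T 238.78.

54.9 %

n(B) = 0.7040 mol
n(A) = 0.730 × 1734/1000 = 1.266 mol
n/ν for B = 0.7040/1 = 0.7040
n/ν for A = 1.266/3 = 0.4220
Smallest n/ν is A → limiting reagent.
theoretical n(T) = (3/3) × 1.266 = 1.266 mol → 302.3 g
% yield = 166 / 302.3 × 100 = 54.91 %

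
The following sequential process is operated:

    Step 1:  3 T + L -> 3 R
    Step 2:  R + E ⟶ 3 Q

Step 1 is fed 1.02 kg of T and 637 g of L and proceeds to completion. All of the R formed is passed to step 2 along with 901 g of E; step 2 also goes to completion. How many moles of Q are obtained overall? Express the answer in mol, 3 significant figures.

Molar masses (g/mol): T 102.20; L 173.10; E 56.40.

29.9 mol

Step 1:
n(T) = 1.020×1000 / 102.20 = 9.980 mol
n(L) = 637.0 / 173.10 = 3.680 mol
n/ν for T = 9.980/3 = 3.327
n/ν for L = 3.680/1 = 3.680
Smallest n/ν is T → limiting reagent.
n(R) produced = (3/3) × 9.980 = 9.980 mol
Step 2:
n(R) available = 9.980 mol
n(E) = 901.0 / 56.40 = 15.98 mol
n/ν for R = 9.980/1 = 9.980
n/ν for E = 15.98/1 = 15.98
Smallest n/ν is R → limiting reagent.
n(Q) = (3/1) × 9.980 = 29.94 mol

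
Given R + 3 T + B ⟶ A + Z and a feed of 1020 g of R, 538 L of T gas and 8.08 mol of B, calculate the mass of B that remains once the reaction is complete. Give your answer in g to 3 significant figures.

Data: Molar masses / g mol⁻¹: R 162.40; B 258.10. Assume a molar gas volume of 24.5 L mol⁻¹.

464 g

n(R) = 1020 / 162.40 = 6.281 mol
n(T) = 538.0 / 24.5 = 21.96 mol
n(B) = 8.080 mol
n/ν for R = 6.281/1 = 6.281
n/ν for T = 21.96/3 = 7.320
n/ν for B = 8.080/1 = 8.080
Smallest n/ν is R → limiting reagent.
B consumed = (1/1) × 6.281 = 6.281 mol
B remaining = 8.080 − 6.281 = 1.799 mol
mass = 1.799 × 258.10 = 464.3 g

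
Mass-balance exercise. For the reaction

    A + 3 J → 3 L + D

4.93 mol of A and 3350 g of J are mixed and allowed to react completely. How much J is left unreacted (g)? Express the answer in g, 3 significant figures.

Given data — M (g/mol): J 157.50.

1020 g

n(A) = 4.930 mol
n(J) = 3350 / 157.50 = 21.27 mol
n/ν for A = 4.930/1 = 4.930
n/ν for J = 21.27/3 = 7.090
Smallest n/ν is A → limiting reagent.
J consumed = (3/1) × 4.930 = 14.79 mol
J remaining = 21.27 − 14.79 = 6.480 mol
mass = 6.480 × 157.50 = 1021 g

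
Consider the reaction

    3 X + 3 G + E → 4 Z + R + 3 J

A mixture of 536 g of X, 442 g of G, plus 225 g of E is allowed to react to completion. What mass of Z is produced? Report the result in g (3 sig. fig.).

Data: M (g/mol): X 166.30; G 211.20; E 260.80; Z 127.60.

356 g

n(X) = 536.0 / 166.30 = 3.223 mol
n(G) = 442.0 / 211.20 = 2.093 mol
n(E) = 225.0 / 260.80 = 0.8627 mol
n/ν for X = 3.223/3 = 1.074
n/ν for G = 2.093/3 = 0.6977
n/ν for E = 0.8627/1 = 0.8627
Smallest n/ν is G → limiting reagent.
n(Z) = (4/3) × 2.093 = 2.791 mol
mass = 2.791 × 127.60 = 356.1 g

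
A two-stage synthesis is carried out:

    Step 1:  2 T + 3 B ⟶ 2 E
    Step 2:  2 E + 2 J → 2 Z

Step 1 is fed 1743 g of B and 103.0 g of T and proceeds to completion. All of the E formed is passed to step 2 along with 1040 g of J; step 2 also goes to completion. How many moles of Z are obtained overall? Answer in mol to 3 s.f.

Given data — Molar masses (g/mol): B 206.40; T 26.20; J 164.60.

Step 1:
n(B) = 1743 / 206.40 = 8.445 mol
n(T) = 103.0 / 26.20 = 3.931 mol
n/ν for B = 8.445/3 = 2.815
n/ν for T = 3.931/2 = 1.966
Smallest n/ν is T → limiting reagent.
n(E) produced = (2/2) × 3.931 = 3.931 mol
Step 2:
n(E) available = 3.931 mol
n(J) = 1040 / 164.60 = 6.318 mol
n/ν for E = 3.931/2 = 1.966
n/ν for J = 6.318/2 = 3.159
Smallest n/ν is E → limiting reagent.
n(Z) = (2/2) × 3.931 = 3.931 mol

3.93 mol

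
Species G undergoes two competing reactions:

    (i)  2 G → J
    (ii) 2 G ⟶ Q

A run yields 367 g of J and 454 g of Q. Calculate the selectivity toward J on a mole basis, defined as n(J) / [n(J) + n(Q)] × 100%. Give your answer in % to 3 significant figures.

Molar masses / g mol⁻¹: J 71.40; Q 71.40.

44.7 %

n(J) = 367 / 71.40 = 5.140 mol
n(Q) = 454 / 71.40 = 6.359 mol
selectivity = 5.140/(5.140+6.359) × 100 = 44.70 %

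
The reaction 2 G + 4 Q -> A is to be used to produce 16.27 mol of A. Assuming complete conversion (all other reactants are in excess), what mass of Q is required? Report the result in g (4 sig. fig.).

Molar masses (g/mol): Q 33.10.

n(A) = 16.27 mol
n(Q) = (4/1) × 16.27 = 65.08 mol
mass = 65.08 × 33.10 = 2154 g

2154 g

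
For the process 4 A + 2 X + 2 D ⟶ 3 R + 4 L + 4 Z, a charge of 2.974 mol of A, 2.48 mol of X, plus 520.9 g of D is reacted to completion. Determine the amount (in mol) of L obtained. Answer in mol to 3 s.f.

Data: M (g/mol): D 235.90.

n(A) = 2.974 mol
n(X) = 2.480 mol
n(D) = 520.9 / 235.90 = 2.208 mol
n/ν for A = 2.974/4 = 0.7435
n/ν for X = 2.480/2 = 1.240
n/ν for D = 2.208/2 = 1.104
Smallest n/ν is A → limiting reagent.
n(L) = (4/4) × 2.974 = 2.974 mol

2.97 mol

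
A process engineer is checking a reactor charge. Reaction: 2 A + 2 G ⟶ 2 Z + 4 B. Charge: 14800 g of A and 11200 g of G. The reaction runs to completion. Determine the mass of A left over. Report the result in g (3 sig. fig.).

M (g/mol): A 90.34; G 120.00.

6370 g

n(A) = 14800 / 90.34 = 163.8 mol
n(G) = 11200 / 120.00 = 93.33 mol
n/ν → A: 81.90, G: 46.67; G is limiting.
A consumed = (2/2) × 93.33 = 93.33 mol
A remaining = 163.8 − 93.33 = 70.47 mol
mass = 70.47 × 90.34 = 6366 g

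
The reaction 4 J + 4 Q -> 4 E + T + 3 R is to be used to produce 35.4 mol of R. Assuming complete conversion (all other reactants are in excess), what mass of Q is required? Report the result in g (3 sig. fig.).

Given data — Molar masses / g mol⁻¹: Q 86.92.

n(R) = 35.40 mol
n(Q) = (4/3) × 35.40 = 47.20 mol
mass = 47.20 × 86.92 = 4103 g

4100 g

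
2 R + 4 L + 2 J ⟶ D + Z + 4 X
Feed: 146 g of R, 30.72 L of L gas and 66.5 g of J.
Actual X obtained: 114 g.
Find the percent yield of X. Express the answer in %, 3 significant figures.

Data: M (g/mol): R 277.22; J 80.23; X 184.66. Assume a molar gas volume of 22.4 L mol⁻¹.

n(R) = 146.0 / 277.22 = 0.5267 mol
n(L) = 30.72 / 22.4 = 1.371 mol
n(J) = 66.50 / 80.23 = 0.8289 mol
n/ν → R: 0.2634, L: 0.3428, J: 0.4145; R is limiting.
theoretical n(X) = (4/2) × 0.5267 = 1.053 mol → 194.4 g
% yield = 114 / 194.4 × 100 = 58.64 %

58.6 %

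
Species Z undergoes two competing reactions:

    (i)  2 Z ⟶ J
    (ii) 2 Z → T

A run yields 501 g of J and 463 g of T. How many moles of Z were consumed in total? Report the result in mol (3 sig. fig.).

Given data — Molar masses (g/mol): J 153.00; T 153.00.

n(J) = 501 / 153.00 = 3.275 mol
n(T) = 463 / 153.00 = 3.026 mol
n(Z) via (i) = (2/1)×3.275 = 6.550 mol
n(Z) via (ii) = (2/1)×3.026 = 6.052 mol
total n(Z) = 6.550 + 6.052 = 12.60 mol

12.6 mol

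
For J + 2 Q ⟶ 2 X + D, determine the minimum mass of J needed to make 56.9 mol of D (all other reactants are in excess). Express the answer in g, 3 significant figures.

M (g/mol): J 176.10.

10000 g

n(D) = 56.90 mol
n(J) = (1/1) × 56.90 = 56.90 mol
mass = 56.90 × 176.10 = 10020 g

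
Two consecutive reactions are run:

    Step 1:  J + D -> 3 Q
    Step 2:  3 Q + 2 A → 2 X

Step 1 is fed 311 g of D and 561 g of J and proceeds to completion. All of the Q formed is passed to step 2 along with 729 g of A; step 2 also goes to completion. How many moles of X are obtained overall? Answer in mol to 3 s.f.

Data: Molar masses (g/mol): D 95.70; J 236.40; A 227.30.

3.21 mol

Step 1:
n(D) = 311.0 / 95.70 = 3.250 mol
n(J) = 561.0 / 236.40 = 2.373 mol
n/ν for D = 3.250/1 = 3.250
n/ν for J = 2.373/1 = 2.373
Smallest n/ν is J → limiting reagent.
n(Q) produced = (3/1) × 2.373 = 7.119 mol
Step 2:
n(Q) available = 7.119 mol
n(A) = 729.0 / 227.30 = 3.207 mol
n/ν for Q = 7.119/3 = 2.373
n/ν for A = 3.207/2 = 1.604
Smallest n/ν is A → limiting reagent.
n(X) = (2/2) × 3.207 = 3.207 mol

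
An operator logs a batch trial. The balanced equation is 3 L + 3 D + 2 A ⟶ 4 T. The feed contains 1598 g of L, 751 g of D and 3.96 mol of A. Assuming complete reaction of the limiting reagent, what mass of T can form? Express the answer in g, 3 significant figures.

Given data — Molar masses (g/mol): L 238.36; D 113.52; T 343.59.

n(L) = 1598 / 238.36 = 6.704 mol
n(D) = 751.0 / 113.52 = 6.616 mol
n(A) = 3.960 mol
n/ν → L: 2.235, D: 2.205, A: 1.980; A is limiting.
n(T) = (4/2) × 3.960 = 7.920 mol
mass = 7.920 × 343.59 = 2721 g

2720 g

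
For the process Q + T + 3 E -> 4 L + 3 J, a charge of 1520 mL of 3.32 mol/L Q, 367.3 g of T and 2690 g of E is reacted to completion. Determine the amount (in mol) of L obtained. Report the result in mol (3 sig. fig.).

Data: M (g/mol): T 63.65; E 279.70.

n(Q) = 3.32 × 1520/1000 = 5.046 mol
n(T) = 367.3 / 63.65 = 5.771 mol
n(E) = 2690 / 279.70 = 9.617 mol
n/ν for Q = 5.046/1 = 5.046
n/ν for T = 5.771/1 = 5.771
n/ν for E = 9.617/3 = 3.206
Smallest n/ν is E → limiting reagent.
n(L) = (4/3) × 9.617 = 12.82 mol

12.8 mol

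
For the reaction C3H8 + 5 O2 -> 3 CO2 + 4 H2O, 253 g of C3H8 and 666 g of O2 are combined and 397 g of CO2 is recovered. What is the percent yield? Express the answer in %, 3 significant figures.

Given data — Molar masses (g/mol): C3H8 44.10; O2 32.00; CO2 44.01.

n(C3H8) = 253.0 / 44.10 = 5.737 mol
n(O2) = 666.0 / 32.00 = 20.81 mol
n/ν for C3H8 = 5.737/1 = 5.737
n/ν for O2 = 20.81/5 = 4.162
Smallest n/ν is O2 → limiting reagent.
theoretical n(CO2) = (3/5) × 20.81 = 12.49 mol → 549.7 g
% yield = 397 / 549.7 × 100 = 72.22 %

72.2 %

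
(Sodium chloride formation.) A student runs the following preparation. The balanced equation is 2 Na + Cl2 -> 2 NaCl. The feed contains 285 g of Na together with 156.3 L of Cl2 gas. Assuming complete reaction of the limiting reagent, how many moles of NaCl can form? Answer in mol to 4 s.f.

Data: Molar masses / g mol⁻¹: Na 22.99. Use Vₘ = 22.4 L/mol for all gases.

n(Na) = 285.0 / 22.99 = 12.40 mol
n(Cl2) = 156.3 / 22.4 = 6.978 mol
n/ν for Na = 12.40/2 = 6.200
n/ν for Cl2 = 6.978/1 = 6.978
Smallest n/ν is Na → limiting reagent.
n(NaCl) = (2/2) × 12.40 = 12.40 mol

12.40 mol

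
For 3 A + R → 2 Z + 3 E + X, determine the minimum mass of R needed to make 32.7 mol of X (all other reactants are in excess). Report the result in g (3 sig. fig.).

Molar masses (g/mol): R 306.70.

10000 g

n(X) = 32.70 mol
n(R) = (1/1) × 32.70 = 32.70 mol
mass = 32.70 × 306.70 = 10030 g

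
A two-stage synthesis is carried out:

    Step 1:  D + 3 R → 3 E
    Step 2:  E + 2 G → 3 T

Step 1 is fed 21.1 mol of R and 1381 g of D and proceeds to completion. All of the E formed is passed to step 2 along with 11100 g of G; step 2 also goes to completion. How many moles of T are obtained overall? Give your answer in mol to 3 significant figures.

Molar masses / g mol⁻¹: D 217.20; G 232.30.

Step 1:
n(R) = 21.10 mol
n(D) = 1381 / 217.20 = 6.358 mol
n/ν for R = 21.10/3 = 7.033
n/ν for D = 6.358/1 = 6.358
Smallest n/ν is D → limiting reagent.
n(E) produced = (3/1) × 6.358 = 19.07 mol
Step 2:
n(E) available = 19.07 mol
n(G) = 11100 / 232.30 = 47.78 mol
n/ν for E = 19.07/1 = 19.07
n/ν for G = 47.78/2 = 23.89
Smallest n/ν is E → limiting reagent.
n(T) = (3/1) × 19.07 = 57.21 mol

57.2 mol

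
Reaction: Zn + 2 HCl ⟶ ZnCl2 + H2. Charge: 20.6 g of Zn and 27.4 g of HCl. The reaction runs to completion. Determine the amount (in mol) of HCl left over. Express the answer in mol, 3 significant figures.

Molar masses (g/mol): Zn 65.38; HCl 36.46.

0.121 mol

n(Zn) = 20.60 / 65.38 = 0.3151 mol
n(HCl) = 27.40 / 36.46 = 0.7515 mol
n/ν for Zn = 0.3151/1 = 0.3151
n/ν for HCl = 0.7515/2 = 0.3758
Smallest n/ν is Zn → limiting reagent.
HCl consumed = (2/1) × 0.3151 = 0.6302 mol
HCl remaining = 0.7515 − 0.6302 = 0.1213 mol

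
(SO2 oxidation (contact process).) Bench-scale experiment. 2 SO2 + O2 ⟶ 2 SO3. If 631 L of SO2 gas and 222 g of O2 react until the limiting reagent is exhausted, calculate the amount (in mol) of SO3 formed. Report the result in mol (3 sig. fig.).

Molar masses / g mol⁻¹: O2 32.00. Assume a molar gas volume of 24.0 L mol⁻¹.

13.9 mol

n(SO2) = 631.0 / 24.0 = 26.29 mol
n(O2) = 222.0 / 32.00 = 6.938 mol
n/ν for SO2 = 26.29/2 = 13.15
n/ν for O2 = 6.938/1 = 6.938
Smallest n/ν is O2 → limiting reagent.
n(SO3) = (2/1) × 6.938 = 13.88 mol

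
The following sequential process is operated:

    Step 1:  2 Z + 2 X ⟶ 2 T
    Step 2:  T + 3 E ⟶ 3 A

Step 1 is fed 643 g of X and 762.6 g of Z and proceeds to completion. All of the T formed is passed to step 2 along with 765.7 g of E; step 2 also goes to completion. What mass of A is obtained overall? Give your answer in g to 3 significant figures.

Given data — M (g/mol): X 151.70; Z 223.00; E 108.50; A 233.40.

Step 1:
n(X) = 643.0 / 151.70 = 4.239 mol
n(Z) = 762.6 / 223.00 = 3.420 mol
n/ν for X = 4.239/2 = 2.120
n/ν for Z = 3.420/2 = 1.710
Smallest n/ν is Z → limiting reagent.
n(T) produced = (2/2) × 3.420 = 3.420 mol
Step 2:
n(T) available = 3.420 mol
n(E) = 765.7 / 108.50 = 7.057 mol
n/ν for T = 3.420/1 = 3.420
n/ν for E = 7.057/3 = 2.352
Smallest n/ν is E → limiting reagent.
n(A) = (3/3) × 7.057 = 7.057 mol
mass = 7.057 × 233.40 = 1647 g

1650 g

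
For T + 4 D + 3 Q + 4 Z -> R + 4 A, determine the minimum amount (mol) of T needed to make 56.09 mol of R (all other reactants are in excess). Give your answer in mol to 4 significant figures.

n(R) = 56.09 mol
n(T) = (1/1) × 56.09 = 56.09 mol

56.09 mol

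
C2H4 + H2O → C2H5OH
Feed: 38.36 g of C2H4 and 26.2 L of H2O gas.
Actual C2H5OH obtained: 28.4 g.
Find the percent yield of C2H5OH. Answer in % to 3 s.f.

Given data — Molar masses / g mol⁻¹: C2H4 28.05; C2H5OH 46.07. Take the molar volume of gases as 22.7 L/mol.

53.4 %

n(C2H4) = 38.36 / 28.05 = 1.368 mol
n(H2O) = 26.20 / 22.7 = 1.154 mol
n/ν for C2H4 = 1.368/1 = 1.368
n/ν for H2O = 1.154/1 = 1.154
Smallest n/ν is H2O → limiting reagent.
theoretical n(C2H5OH) = (1/1) × 1.154 = 1.154 mol → 53.16 g
% yield = 28.4 / 53.16 × 100 = 53.42 %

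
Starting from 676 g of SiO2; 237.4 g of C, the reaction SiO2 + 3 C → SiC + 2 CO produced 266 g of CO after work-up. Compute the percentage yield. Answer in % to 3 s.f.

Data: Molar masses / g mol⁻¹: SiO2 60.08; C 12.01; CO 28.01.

72.1 %

n(SiO2) = 676.0 / 60.08 = 11.25 mol
n(C) = 237.4 / 12.01 = 19.77 mol
n/ν → SiO2: 11.25, C: 6.590; C is limiting.
theoretical n(CO) = (2/3) × 19.77 = 13.18 mol → 369.2 g
% yield = 266 / 369.2 × 100 = 72.05 %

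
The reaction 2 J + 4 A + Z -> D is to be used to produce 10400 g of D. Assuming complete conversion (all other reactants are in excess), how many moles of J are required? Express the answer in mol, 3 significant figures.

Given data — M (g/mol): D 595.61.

34.9 mol

n(D) = 10400 / 595.61 = 17.46 mol
n(J) = (2/1) × 17.46 = 34.92 mol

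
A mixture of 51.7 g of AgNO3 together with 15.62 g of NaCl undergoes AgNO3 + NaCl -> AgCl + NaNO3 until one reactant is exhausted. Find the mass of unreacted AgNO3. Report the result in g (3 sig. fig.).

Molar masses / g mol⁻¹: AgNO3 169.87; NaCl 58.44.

6.30 g

n(AgNO3) = 51.70 / 169.87 = 0.3044 mol
n(NaCl) = 15.62 / 58.44 = 0.2673 mol
n/ν → AgNO3: 0.3044, NaCl: 0.2673; NaCl is limiting.
AgNO3 consumed = (1/1) × 0.2673 = 0.2673 mol
AgNO3 remaining = 0.3044 − 0.2673 = 0.03710 mol
mass = 0.03710 × 169.87 = 6.302 g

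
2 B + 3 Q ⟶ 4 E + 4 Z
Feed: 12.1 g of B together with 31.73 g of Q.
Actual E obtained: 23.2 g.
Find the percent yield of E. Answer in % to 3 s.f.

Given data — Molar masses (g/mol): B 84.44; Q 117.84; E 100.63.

n(B) = 12.10 / 84.44 = 0.1433 mol
n(Q) = 31.73 / 117.84 = 0.2693 mol
n/ν for B = 0.1433/2 = 0.07165
n/ν for Q = 0.2693/3 = 0.08977
Smallest n/ν is B → limiting reagent.
theoretical n(E) = (4/2) × 0.1433 = 0.2866 mol → 28.84 g
% yield = 23.2 / 28.84 × 100 = 80.44 %

80.4 %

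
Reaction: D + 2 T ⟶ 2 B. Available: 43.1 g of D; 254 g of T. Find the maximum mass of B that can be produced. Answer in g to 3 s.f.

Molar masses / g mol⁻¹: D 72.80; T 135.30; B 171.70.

203 g

n(D) = 43.10 / 72.80 = 0.5920 mol
n(T) = 254.0 / 135.30 = 1.877 mol
n/ν for D = 0.5920/1 = 0.5920
n/ν for T = 1.877/2 = 0.9385
Smallest n/ν is D → limiting reagent.
n(B) = (2/1) × 0.5920 = 1.184 mol
mass = 1.184 × 171.70 = 203.3 g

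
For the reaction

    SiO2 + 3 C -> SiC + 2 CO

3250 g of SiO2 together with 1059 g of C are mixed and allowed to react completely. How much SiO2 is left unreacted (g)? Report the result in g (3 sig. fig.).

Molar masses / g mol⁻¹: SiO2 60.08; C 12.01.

n(SiO2) = 3250 / 60.08 = 54.09 mol
n(C) = 1059 / 12.01 = 88.18 mol
n/ν → SiO2: 54.09, C: 29.39; C is limiting.
SiO2 consumed = (1/3) × 88.18 = 29.39 mol
SiO2 remaining = 54.09 − 29.39 = 24.70 mol
mass = 24.70 × 60.08 = 1484 g

1480 g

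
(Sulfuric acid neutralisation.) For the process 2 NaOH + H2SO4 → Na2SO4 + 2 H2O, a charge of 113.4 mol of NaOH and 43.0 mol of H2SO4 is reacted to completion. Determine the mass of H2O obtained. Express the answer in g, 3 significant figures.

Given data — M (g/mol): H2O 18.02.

n(NaOH) = 113.4 mol
n(H2SO4) = 43.00 mol
n/ν → NaOH: 56.70, H2SO4: 43.00; H2SO4 is limiting.
n(H2O) = (2/1) × 43.00 = 86.00 mol
mass = 86.00 × 18.02 = 1550 g

1550 g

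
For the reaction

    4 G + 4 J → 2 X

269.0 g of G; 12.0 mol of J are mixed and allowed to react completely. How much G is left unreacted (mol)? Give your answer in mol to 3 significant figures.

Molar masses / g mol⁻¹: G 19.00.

n(G) = 269.0 / 19.00 = 14.16 mol
n(J) = 12.00 mol
n/ν for G = 14.16/4 = 3.540
n/ν for J = 12.00/4 = 3.000
Smallest n/ν is J → limiting reagent.
G consumed = (4/4) × 12.00 = 12.00 mol
G remaining = 14.16 − 12.00 = 2.160 mol

2.16 mol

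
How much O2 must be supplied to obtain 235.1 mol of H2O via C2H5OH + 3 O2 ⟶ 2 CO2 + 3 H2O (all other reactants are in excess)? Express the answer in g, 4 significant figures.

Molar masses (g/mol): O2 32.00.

7523 g

n(H2O) = 235.1 mol
n(O2) = (3/3) × 235.1 = 235.1 mol
mass = 235.1 × 32.00 = 7523 g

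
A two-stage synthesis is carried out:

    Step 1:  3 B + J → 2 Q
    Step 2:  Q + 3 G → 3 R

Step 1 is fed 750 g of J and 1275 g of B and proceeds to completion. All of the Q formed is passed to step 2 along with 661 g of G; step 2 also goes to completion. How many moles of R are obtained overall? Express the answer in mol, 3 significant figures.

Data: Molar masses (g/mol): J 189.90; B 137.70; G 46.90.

14.1 mol

Step 1:
n(J) = 750.0 / 189.90 = 3.949 mol
n(B) = 1275 / 137.70 = 9.259 mol
n/ν for J = 3.949/1 = 3.949
n/ν for B = 9.259/3 = 3.086
Smallest n/ν is B → limiting reagent.
n(Q) produced = (2/3) × 9.259 = 6.173 mol
Step 2:
n(Q) available = 6.173 mol
n(G) = 661.0 / 46.90 = 14.09 mol
n/ν for Q = 6.173/1 = 6.173
n/ν for G = 14.09/3 = 4.697
Smallest n/ν is G → limiting reagent.
n(R) = (3/3) × 14.09 = 14.09 mol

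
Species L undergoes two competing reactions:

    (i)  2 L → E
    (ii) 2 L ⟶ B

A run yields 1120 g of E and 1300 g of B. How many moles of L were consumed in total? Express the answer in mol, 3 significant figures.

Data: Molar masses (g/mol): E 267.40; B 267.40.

n(E) = 1120 / 267.40 = 4.188 mol
n(B) = 1300 / 267.40 = 4.862 mol
n(L) via (i) = (2/1)×4.188 = 8.376 mol
n(L) via (ii) = (2/1)×4.862 = 9.724 mol
total n(L) = 8.376 + 9.724 = 18.10 mol

18.1 mol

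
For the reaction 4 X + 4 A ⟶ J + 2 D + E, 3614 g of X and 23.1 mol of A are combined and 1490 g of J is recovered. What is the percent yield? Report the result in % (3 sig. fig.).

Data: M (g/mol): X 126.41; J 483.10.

53.4 %

n(X) = 3614 / 126.41 = 28.59 mol
n(A) = 23.10 mol
n/ν → X: 7.148, A: 5.775; A is limiting.
theoretical n(J) = (1/4) × 23.10 = 5.775 mol → 2790 g
% yield = 1490 / 2790 × 100 = 53.41 %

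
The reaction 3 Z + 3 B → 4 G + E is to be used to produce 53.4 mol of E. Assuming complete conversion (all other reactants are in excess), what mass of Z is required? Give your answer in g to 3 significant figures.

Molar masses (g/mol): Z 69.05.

11100 g

n(E) = 53.40 mol
n(Z) = (3/1) × 53.40 = 160.2 mol
mass = 160.2 × 69.05 = 11060 g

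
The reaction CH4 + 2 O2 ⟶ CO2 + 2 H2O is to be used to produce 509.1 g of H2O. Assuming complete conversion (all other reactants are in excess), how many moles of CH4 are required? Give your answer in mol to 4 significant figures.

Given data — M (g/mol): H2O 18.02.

14.13 mol

n(H2O) = 509.1 / 18.02 = 28.25 mol
n(CH4) = (1/2) × 28.25 = 14.13 mol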